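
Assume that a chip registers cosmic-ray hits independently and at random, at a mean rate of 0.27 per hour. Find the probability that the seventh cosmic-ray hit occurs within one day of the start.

Over the interval, μ = 0.27 × 24 = 6.48 (a day = 24 hours).
The seventh arrival falls in the interval iff at least 7 events occur there: P(S_7 ≤ t) = P(N ≥ 7) = 1 − P(N ≤ 6) ≈ 0.4703.

0.4703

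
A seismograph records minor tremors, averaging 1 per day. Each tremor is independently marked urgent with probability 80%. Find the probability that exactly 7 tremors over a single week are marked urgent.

0.1267

Thinning: the tremors that are marked urgent themselves form a Poisson process with rate 0.8 × 1 = 0.8 per day.
Over the interval, μ = 0.8 × 7 = 5.6 (a week = 7 days).
P(N = 7) = e^(−5.6) · 5.6^7/7! ≈ 0.1267.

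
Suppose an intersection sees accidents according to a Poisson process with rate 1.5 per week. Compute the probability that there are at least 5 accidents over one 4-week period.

Over the interval, μ = 1.5 × 4 = 6 (a 4-week period = 4 weeks).
P(N ≥ 5) = 1 − P(N ≤ 4) = 1 − Σ_{j=0}^{4} e^(−μ) μ^j/j! ≈ 0.7149.

0.7149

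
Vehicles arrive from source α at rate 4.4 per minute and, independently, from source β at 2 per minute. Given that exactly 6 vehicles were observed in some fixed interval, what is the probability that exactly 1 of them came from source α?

Given the total, each event is independently from source α with probability p = λ_α/(λ_α+λ_β) = 4.4/6.4 = 0.6875.
So K ~ Binomial(6, 4.4/6.4): P(K = 1) = C(6,1) · (4.4/6.4)^1 · (2/6.4)^5 ≈ 0.0123.

0.0123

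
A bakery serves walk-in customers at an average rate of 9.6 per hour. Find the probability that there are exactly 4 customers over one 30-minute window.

Over the interval, μ = 9.6 × 0.5 = 4.8 (a 30-minute window = 0.5 hours).
P(N = 4) = e^(−μ) μ^4/4! = e^(−4.8) · 4.8^4/24 ≈ 0.1820.

0.1820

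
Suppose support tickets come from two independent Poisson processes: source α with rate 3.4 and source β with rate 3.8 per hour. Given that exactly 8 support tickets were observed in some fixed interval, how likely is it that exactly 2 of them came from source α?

Given the total, each event is independently from source α with probability p = λ_α/(λ_α+λ_β) = 3.4/7.2 ≈ 0.4722.
So K ~ Binomial(8, 3.4/7.2): P(K = 2) = C(8,2) · (3.4/7.2)^2 · (3.8/7.2)^6 ≈ 0.1349.

0.1349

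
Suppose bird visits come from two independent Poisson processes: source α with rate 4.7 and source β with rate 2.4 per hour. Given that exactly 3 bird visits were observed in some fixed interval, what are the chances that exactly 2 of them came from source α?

0.4444

Given the total, each event is independently from source α with probability p = λ_α/(λ_α+λ_β) = 4.7/7.1 ≈ 0.6620.
So K ~ Binomial(3, 4.7/7.1): P(K = 2) = C(3,2) · (4.7/7.1)^2 · (2.4/7.1)^1 ≈ 0.4444.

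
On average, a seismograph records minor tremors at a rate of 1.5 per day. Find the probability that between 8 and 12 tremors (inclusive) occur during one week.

0.5635

Over the interval, μ = 1.5 × 7 = 10.5 (a week = 7 days).
P(8 ≤ N ≤ 12) = Σ_{j=8}^{12} e^(−10.5) · 10.5^j/j! ≈ 0.5635.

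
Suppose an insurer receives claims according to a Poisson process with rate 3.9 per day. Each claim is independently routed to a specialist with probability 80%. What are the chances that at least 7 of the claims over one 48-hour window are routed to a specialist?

Thinning: the claims that are routed to a specialist themselves form a Poisson process with rate 0.8 × 3.9 = 3.12 per day.
Over the interval, μ = 3.12 × 2 = 6.24 (a 48-hour window = 2 days).
P(N ≥ 7) = 1 − P(N ≤ 6) ≈ 0.4322.

0.4322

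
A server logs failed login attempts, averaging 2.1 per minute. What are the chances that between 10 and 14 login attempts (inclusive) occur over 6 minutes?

Over the interval, μ = 2.1 × 6 = 12.6 (6 minutes).
P(10 ≤ N ≤ 14) = Σ_{j=10}^{14} e^(−12.6) · 12.6^j/j! ≈ 0.5214.

0.5214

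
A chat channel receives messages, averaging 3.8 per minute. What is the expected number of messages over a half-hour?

E[N] = λt = 3.8 × 30 = 114 (a half-hour = 30 minutes).

114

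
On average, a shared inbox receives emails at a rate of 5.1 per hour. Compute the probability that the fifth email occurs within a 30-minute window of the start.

Over the interval, μ = 5.1 × 0.5 = 2.55 (a 30-minute window = 0.5 hours).
The fifth arrival falls in the interval iff at least 5 events occur there: P(S_5 ≤ t) = P(N ≥ 5) = 1 − P(N ≤ 4) ≈ 0.1156.

0.1156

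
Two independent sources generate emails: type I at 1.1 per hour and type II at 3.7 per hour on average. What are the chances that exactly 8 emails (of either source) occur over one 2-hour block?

0.1212

Independent Poisson processes superpose: combined rate λ = 1.1 + 3.7 = 4.8 per hour.
Over the interval, μ = 4.8 × 2 = 9.6 (a 2-hour block = 2 hours).
P(N = 8) = e^(−9.6) · 9.6^8/8! ≈ 0.1212.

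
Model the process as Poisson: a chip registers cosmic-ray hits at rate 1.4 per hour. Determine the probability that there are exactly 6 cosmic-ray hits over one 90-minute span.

Over the interval, μ = 1.4 × 1.5 = 2.1 (a 90-minute span = 1.5 hours).
P(N = 6) = e^(−μ) μ^6/6! = e^(−2.1) · 2.1^6/720 ≈ 0.0146.

0.0146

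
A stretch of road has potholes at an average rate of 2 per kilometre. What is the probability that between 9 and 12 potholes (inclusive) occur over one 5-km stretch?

0.4587

Over the interval, μ = 2 × 5 = 10 (a 5-km stretch = 5 kilometres).
P(9 ≤ N ≤ 12) = Σ_{j=9}^{12} e^(−10) · 10^j/j! ≈ 0.4587.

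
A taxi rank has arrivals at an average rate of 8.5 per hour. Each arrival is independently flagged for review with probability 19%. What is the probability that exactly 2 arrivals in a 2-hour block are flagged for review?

0.2063

Thinning: the arrivals that are flagged for review themselves form a Poisson process with rate 0.19 × 8.5 = 1.615 per hour.
Over the interval, μ = 1.615 × 2 = 3.23 (a 2-hour block = 2 hours).
P(N = 2) = e^(−3.23) · 3.23^2/2! ≈ 0.2063.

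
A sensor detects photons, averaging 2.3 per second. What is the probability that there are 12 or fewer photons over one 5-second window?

Over the interval, μ = 2.3 × 5 = 11.5 (a 5-second window = 5 seconds).
P(N ≤ 12) = Σ_{j=0}^{12} e^(−μ) μ^j/j! ≈ 0.6329.

0.6329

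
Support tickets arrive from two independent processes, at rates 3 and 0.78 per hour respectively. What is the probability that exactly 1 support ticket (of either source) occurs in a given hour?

Independent Poisson processes superpose: combined rate λ = 3 + 0.78 = 3.78 per hour.
So μ = 3.78.
P(N = 1) = e^(−3.78) · 3.78^1/1! ≈ 0.0863.

0.0863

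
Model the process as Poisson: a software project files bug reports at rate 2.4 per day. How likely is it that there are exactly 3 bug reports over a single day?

With mean μ = 2.4 per day,
P(N = 3) = e^(−μ) μ^3/3! = e^(−2.4) · 2.4^3/6 ≈ 0.2090.

0.2090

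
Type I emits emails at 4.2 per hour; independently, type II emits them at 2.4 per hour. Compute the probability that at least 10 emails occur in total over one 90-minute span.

Independent Poisson processes superpose: combined rate λ = 4.2 + 2.4 = 6.6 per hour.
Over the interval, μ = 6.6 × 1.5 = 9.9 (a 90-minute span = 1.5 hours).
P(N ≥ 10) = 1 − P(N ≤ 9) ≈ 0.5295.

0.5295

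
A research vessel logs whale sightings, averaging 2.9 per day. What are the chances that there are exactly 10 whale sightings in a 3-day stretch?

0.1140

Over the interval, μ = 2.9 × 3 = 8.7 (a 3-day stretch = 3 days).
P(N = 10) = e^(−μ) μ^10/10! = e^(−8.7) · 8.7^10/3628800 ≈ 0.1140.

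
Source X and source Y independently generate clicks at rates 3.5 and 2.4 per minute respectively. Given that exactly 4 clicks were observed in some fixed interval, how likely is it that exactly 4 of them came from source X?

Given the total, each event is independently from source X with probability p = λ_X/(λ_X+λ_Y) = 3.5/5.9 ≈ 0.5932.
So K ~ Binomial(4, 3.5/5.9): P(K = 4) = C(4,4) · (3.5/5.9)^4 · (2.4/5.9)^0 ≈ 0.1238.

0.1238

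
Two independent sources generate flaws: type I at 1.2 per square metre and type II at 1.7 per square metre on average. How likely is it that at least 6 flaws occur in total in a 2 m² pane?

0.5217

Independent Poisson processes superpose: combined rate λ = 1.2 + 1.7 = 2.9 per square metre.
Over the interval, μ = 2.9 × 2 = 5.8 (a 2 m² pane = 2 square metres).
P(N ≥ 6) = 1 − P(N ≤ 5) ≈ 0.5217.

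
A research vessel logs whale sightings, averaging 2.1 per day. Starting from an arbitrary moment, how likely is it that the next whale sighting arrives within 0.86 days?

0.8357

Inter-arrival times are exponential with rate λ = 2.1 per day.
P(T ≤ 0.86) = 1 − e^(−λt) = 1 − e^(−2.1 × 0.86) = 1 − e^(−1.806) ≈ 0.8357.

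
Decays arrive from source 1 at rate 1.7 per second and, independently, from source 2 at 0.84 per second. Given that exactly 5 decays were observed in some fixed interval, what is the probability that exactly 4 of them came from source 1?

0.3318

Given the total, each event is independently from source 1 with probability p = λ_1/(λ_1+λ_2) = 1.7/2.54 ≈ 0.6693.
So K ~ Binomial(5, 1.7/2.54): P(K = 4) = C(5,4) · (1.7/2.54)^4 · (0.84/2.54)^1 ≈ 0.3318.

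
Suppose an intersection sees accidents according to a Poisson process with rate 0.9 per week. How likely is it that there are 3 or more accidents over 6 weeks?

Over the interval, μ = 0.9 × 6 = 5.4 (6 weeks).
P(N ≥ 3) = 1 − P(N ≤ 2) = 1 − Σ_{j=0}^{2} e^(−μ) μ^j/j! ≈ 0.9052.

0.9052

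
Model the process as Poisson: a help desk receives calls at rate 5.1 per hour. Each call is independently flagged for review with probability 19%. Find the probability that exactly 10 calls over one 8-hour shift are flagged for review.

Thinning: the calls that are flagged for review themselves form a Poisson process with rate 0.19 × 5.1 = 0.969 per hour.
Over the interval, μ = 0.969 × 8 = 7.752 (an 8-hour shift = 8 hours).
P(N = 10) = e^(−7.752) · 7.752^10/10! ≈ 0.0928.

0.0928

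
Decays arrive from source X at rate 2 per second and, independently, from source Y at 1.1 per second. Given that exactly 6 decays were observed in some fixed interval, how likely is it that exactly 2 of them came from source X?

Given the total, each event is independently from source X with probability p = λ_X/(λ_X+λ_Y) = 2/3.1 ≈ 0.6452.
So K ~ Binomial(6, 2/3.1): P(K = 2) = C(6,2) · (2/3.1)^2 · (1.1/3.1)^4 ≈ 0.0990.

0.0990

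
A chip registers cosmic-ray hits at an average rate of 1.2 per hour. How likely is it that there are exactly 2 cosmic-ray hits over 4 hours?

Over the interval, μ = 1.2 × 4 = 4.8 (4 hours).
P(N = 2) = e^(−μ) μ^2/2! = e^(−4.8) · 4.8^2/2 ≈ 0.0948.

0.0948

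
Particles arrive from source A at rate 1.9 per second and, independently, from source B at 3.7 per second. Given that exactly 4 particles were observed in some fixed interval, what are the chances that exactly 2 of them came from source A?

0.3015

Given the total, each event is independently from source A with probability p = λ_A/(λ_A+λ_B) = 1.9/5.6 ≈ 0.3393.
So K ~ Binomial(4, 1.9/5.6): P(K = 2) = C(4,2) · (1.9/5.6)^2 · (3.7/5.6)^2 ≈ 0.3015.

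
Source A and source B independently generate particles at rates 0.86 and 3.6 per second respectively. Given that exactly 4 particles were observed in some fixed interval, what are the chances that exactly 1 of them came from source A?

Given the total, each event is independently from source A with probability p = λ_A/(λ_A+λ_B) = 0.86/4.46 ≈ 0.1928.
So K ~ Binomial(4, 0.86/4.46): P(K = 1) = C(4,1) · (0.86/4.46)^1 · (3.6/4.46)^3 ≈ 0.4056.

0.4056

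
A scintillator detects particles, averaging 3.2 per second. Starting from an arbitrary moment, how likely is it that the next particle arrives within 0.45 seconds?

Inter-arrival times are exponential with rate λ = 3.2 per second.
P(T ≤ 0.45) = 1 − e^(−λt) = 1 − e^(−3.2 × 0.45) = 1 − e^(−1.44) ≈ 0.7631.

0.7631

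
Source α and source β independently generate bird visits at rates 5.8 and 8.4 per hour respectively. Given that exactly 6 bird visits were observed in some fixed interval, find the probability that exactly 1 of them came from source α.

Given the total, each event is independently from source α with probability p = λ_α/(λ_α+λ_β) = 5.8/14.2 ≈ 0.4085.
So K ~ Binomial(6, 5.8/14.2): P(K = 1) = C(6,1) · (5.8/14.2)^1 · (8.4/14.2)^5 ≈ 0.1775.

0.1775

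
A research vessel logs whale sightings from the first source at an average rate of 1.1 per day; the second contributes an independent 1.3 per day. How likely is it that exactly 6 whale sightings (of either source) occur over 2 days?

Independent Poisson processes superpose: combined rate λ = 1.1 + 1.3 = 2.4 per day.
Over the interval, μ = 2.4 × 2 = 4.8 (2 days).
P(N = 6) = e^(−4.8) · 4.8^6/6! ≈ 0.1398.

0.1398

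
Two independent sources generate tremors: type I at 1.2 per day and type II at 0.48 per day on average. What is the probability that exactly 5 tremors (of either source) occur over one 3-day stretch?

0.1754

Independent Poisson processes superpose: combined rate λ = 1.2 + 0.48 = 1.68 per day.
Over the interval, μ = 1.68 × 3 = 5.04 (a 3-day stretch = 3 days).
P(N = 5) = e^(−5.04) · 5.04^5/5! ≈ 0.1754.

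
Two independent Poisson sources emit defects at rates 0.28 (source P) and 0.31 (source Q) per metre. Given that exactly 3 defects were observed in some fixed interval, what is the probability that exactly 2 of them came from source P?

0.3550

Given the total, each event is independently from source P with probability p = λ_P/(λ_P+λ_Q) = 0.28/0.59 ≈ 0.4746.
So K ~ Binomial(3, 0.28/0.59): P(K = 2) = C(3,2) · (0.28/0.59)^2 · (0.31/0.59)^1 ≈ 0.3550.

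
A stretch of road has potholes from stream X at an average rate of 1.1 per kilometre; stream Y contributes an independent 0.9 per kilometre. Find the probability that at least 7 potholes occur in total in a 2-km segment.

0.1107

Independent Poisson processes superpose: combined rate λ = 1.1 + 0.9 = 2 per kilometre.
Over the interval, μ = 2 × 2 = 4 (a 2-km segment = 2 kilometres).
P(N ≥ 7) = 1 − P(N ≤ 6) ≈ 0.1107.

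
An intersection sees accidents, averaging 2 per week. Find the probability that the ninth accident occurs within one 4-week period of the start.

Over the interval, μ = 2 × 4 = 8 (a 4-week period = 4 weeks).
The ninth arrival falls in the interval iff at least 9 events occur there: P(S_9 ≤ t) = P(N ≥ 9) = 1 − P(N ≤ 8) ≈ 0.4075.

0.4075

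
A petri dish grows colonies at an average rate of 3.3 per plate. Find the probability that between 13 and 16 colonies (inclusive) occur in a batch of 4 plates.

0.3795

Over the interval, μ = 3.3 × 4 = 13.2 (a batch of 4 plates = 4 plates).
P(13 ≤ N ≤ 16) = Σ_{j=13}^{16} e^(−13.2) · 13.2^j/j! ≈ 0.3795.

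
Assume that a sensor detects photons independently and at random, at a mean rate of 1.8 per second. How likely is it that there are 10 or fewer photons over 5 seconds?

0.7060

Over the interval, μ = 1.8 × 5 = 9 (5 seconds).
P(N ≤ 10) = Σ_{j=0}^{10} e^(−μ) μ^j/j! ≈ 0.7060.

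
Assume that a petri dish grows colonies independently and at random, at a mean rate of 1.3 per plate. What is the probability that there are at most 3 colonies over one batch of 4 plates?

Over the interval, μ = 1.3 × 4 = 5.2 (a batch of 4 plates = 4 plates).
P(N ≤ 3) = Σ_{j=0}^{3} e^(−μ) μ^j/j! ≈ 0.2381.

0.2381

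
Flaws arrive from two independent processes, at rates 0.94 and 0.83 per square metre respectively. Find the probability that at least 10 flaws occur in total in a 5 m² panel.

Independent Poisson processes superpose: combined rate λ = 0.94 + 0.83 = 1.77 per square metre.
Over the interval, μ = 1.77 × 5 = 8.85 (a 5 m² panel = 5 square metres).
P(N ≥ 10) = 1 − P(N ≤ 9) ≈ 0.3928.

0.3928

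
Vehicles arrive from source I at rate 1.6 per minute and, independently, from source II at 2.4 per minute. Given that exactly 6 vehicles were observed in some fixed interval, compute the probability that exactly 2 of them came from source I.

Given the total, each event is independently from source I with probability p = λ_I/(λ_I+λ_II) = 1.6/4 = 0.4000.
So K ~ Binomial(6, 1.6/4): P(K = 2) = C(6,2) · (1.6/4)^2 · (2.4/4)^4 ≈ 0.3110.

0.3110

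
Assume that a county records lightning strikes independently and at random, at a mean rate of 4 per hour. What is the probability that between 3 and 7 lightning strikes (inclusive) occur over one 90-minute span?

Over the interval, μ = 4 × 1.5 = 6 (a 90-minute span = 1.5 hours).
P(3 ≤ N ≤ 7) = Σ_{j=3}^{7} e^(−6) · 6^j/j! ≈ 0.6820.

0.6820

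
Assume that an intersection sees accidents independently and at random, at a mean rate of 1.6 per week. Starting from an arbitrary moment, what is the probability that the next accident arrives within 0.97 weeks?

0.7882

Inter-arrival times are exponential with rate λ = 1.6 per week.
P(T ≤ 0.97) = 1 − e^(−λt) = 1 − e^(−1.6 × 0.97) = 1 − e^(−1.552) ≈ 0.7882.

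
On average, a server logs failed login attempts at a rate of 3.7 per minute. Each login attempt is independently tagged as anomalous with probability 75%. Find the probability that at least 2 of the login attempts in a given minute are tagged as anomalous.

Thinning: the login attempts that are tagged as anomalous themselves form a Poisson process with rate 0.75 × 3.7 = 2.775 per minute.
So μ = 2.775.
P(N ≥ 2) = 1 − P(N ≤ 1) ≈ 0.7646.

0.7646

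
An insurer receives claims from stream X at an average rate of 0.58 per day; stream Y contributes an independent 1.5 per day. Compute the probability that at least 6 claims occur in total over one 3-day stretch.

0.5921

Independent Poisson processes superpose: combined rate λ = 0.58 + 1.5 = 2.08 per day.
Over the interval, μ = 2.08 × 3 = 6.24 (a 3-day stretch = 3 days).
P(N ≥ 6) = 1 − P(N ≤ 5) ≈ 0.5921.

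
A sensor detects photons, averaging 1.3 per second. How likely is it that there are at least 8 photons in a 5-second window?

Over the interval, μ = 1.3 × 5 = 6.5 (a 5-second window = 5 seconds).
P(N ≥ 8) = 1 − P(N ≤ 7) = 1 − Σ_{j=0}^{7} e^(−μ) μ^j/j! ≈ 0.3272.

0.3272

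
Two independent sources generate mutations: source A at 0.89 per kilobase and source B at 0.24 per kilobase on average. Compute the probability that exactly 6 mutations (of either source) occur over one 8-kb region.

Independent Poisson processes superpose: combined rate λ = 0.89 + 0.24 = 1.13 per kilobase.
Over the interval, μ = 1.13 × 8 = 9.04 (an 8-kb region = 8 kilobases).
P(N = 6) = e^(−9.04) · 9.04^6/6! ≈ 0.0899.

0.0899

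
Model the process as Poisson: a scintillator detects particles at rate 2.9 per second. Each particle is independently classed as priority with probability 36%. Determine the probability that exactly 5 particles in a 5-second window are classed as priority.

0.1746

Thinning: the particles that are classed as priority themselves form a Poisson process with rate 0.36 × 2.9 = 1.044 per second.
Over the interval, μ = 1.044 × 5 = 5.22 (a 5-second window = 5 seconds).
P(N = 5) = e^(−5.22) · 5.22^5/5! ≈ 0.1746.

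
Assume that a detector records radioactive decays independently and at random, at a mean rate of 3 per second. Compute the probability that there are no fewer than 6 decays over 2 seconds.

Over the interval, μ = 3 × 2 = 6 (2 seconds).
P(N ≥ 6) = 1 − P(N ≤ 5) = 1 − Σ_{j=0}^{5} e^(−μ) μ^j/j! ≈ 0.5543.

0.5543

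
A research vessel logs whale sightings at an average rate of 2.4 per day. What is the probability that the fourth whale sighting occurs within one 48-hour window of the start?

0.7058

Over the interval, μ = 2.4 × 2 = 4.8 (a 48-hour window = 2 days).
The fourth arrival falls in the interval iff at least 4 events occur there: P(S_4 ≤ t) = P(N ≥ 4) = 1 − P(N ≤ 3) ≈ 0.7058.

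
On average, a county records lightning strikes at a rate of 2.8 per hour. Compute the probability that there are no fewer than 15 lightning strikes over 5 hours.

Over the interval, μ = 2.8 × 5 = 14 (5 hours).
P(N ≥ 15) = 1 − P(N ≤ 14) = 1 − Σ_{j=0}^{14} e^(−μ) μ^j/j! ≈ 0.4296.

0.4296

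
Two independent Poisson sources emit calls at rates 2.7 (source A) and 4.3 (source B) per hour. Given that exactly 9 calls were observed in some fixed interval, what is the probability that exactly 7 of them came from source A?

Given the total, each event is independently from source A with probability p = λ_A/(λ_A+λ_B) = 2.7/7 ≈ 0.3857.
So K ~ Binomial(9, 2.7/7): P(K = 7) = C(9,7) · (2.7/7)^7 · (4.3/7)^2 ≈ 0.0173.

0.0173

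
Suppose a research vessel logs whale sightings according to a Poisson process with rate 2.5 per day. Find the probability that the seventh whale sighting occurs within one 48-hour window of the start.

Over the interval, μ = 2.5 × 2 = 5 (a 48-hour window = 2 days).
The seventh arrival falls in the interval iff at least 7 events occur there: P(S_7 ≤ t) = P(N ≥ 7) = 1 − P(N ≤ 6) ≈ 0.2378.

0.2378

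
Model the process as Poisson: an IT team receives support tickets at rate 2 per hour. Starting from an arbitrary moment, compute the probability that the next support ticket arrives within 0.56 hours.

Inter-arrival times are exponential with rate λ = 2 per hour.
P(T ≤ 0.56) = 1 − e^(−λt) = 1 − e^(−2 × 0.56) = 1 − e^(−1.12) ≈ 0.6737.

0.6737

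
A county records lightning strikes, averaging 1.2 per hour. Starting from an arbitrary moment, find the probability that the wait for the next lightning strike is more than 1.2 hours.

The wait for the next event is exponential with rate λ = 1.2 per hour.
P(T > 1.2) = e^(−λt) = e^(−1.2 × 1.2) = e^(−1.44) ≈ 0.2369.

0.2369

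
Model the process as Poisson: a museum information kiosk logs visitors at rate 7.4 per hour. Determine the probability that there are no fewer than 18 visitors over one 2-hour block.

0.2344

Over the interval, μ = 7.4 × 2 = 14.8 (a 2-hour block = 2 hours).
P(N ≥ 18) = 1 − P(N ≤ 17) = 1 − Σ_{j=0}^{17} e^(−μ) μ^j/j! ≈ 0.2344.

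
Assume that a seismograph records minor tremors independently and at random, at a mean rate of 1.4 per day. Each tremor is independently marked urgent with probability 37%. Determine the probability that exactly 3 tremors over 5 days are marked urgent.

0.2172

Thinning: the tremors that are marked urgent themselves form a Poisson process with rate 0.37 × 1.4 = 0.518 per day.
Over the interval, μ = 0.518 × 5 = 2.59 (5 days).
P(N = 3) = e^(−2.59) · 2.59^3/3! ≈ 0.2172.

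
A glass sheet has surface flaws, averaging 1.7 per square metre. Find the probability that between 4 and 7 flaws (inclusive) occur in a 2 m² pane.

0.4186

Over the interval, μ = 1.7 × 2 = 3.4 (a 2 m² pane = 2 square metres).
P(4 ≤ N ≤ 7) = Σ_{j=4}^{7} e^(−3.4) · 3.4^j/j! ≈ 0.4186.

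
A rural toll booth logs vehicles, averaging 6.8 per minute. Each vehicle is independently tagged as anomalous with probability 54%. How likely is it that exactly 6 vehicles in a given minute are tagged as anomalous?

0.0866

Thinning: the vehicles that are tagged as anomalous themselves form a Poisson process with rate 0.54 × 6.8 = 3.672 per minute.
So μ = 3.672.
P(N = 6) = e^(−3.672) · 3.672^6/6! ≈ 0.0866.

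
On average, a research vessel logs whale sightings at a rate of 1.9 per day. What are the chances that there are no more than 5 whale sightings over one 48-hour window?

0.8156

Over the interval, μ = 1.9 × 2 = 3.8 (a 48-hour window = 2 days).
P(N ≤ 5) = Σ_{j=0}^{5} e^(−μ) μ^j/j! ≈ 0.8156.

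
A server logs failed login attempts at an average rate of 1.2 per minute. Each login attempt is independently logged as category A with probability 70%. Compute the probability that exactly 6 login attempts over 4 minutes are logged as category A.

0.0694

Thinning: the login attempts that are logged as category A themselves form a Poisson process with rate 0.7 × 1.2 = 0.84 per minute.
Over the interval, μ = 0.84 × 4 = 3.36 (4 minutes).
P(N = 6) = e^(−3.36) · 3.36^6/6! ≈ 0.0694.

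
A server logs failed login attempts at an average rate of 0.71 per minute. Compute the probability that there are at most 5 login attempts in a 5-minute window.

Over the interval, μ = 0.71 × 5 = 3.55 (a 5-minute window = 5 minutes).
P(N ≤ 5) = Σ_{j=0}^{5} e^(−μ) μ^j/j! ≈ 0.8509.

0.8509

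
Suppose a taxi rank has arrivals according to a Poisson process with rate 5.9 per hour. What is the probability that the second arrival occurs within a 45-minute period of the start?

Over the interval, μ = 5.9 × 0.75 = 4.425 (a 45-minute period = 0.75 hours).
The second arrival falls in the interval iff at least 2 events occur there: P(S_2 ≤ t) = P(N ≥ 2) = 1 − P(N ≤ 1) ≈ 0.9350.

0.9350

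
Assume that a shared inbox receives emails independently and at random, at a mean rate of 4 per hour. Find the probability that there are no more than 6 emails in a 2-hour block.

Over the interval, μ = 4 × 2 = 8 (a 2-hour block = 2 hours).
P(N ≤ 6) = Σ_{j=0}^{6} e^(−μ) μ^j/j! ≈ 0.3134.

0.3134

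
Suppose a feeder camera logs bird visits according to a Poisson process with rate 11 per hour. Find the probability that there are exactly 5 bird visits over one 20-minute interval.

Over the interval, μ = 11 × 1/3 ≈ 3.66667 (a 20-minute interval = 1/3 hours).
P(N = 5) = e^(−μ) μ^5/5! = e^(−3.66667) · 3.66667^5/120 ≈ 0.1412.

0.1412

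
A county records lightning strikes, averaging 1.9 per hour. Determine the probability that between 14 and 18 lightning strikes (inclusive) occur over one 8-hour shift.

Over the interval, μ = 1.9 × 8 = 15.2 (an 8-hour shift = 8 hours).
P(14 ≤ N ≤ 18) = Σ_{j=14}^{18} e^(−15.2) · 15.2^j/j! ≈ 0.4607.

0.4607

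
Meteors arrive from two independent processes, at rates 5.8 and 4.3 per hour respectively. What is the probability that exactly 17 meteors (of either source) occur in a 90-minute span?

Independent Poisson processes superpose: combined rate λ = 5.8 + 4.3 = 10.1 per hour.
Over the interval, μ = 10.1 × 1.5 = 15.15 (a 90-minute span = 1.5 hours).
P(N = 17) = e^(−15.15) · 15.15^17/17! ≈ 0.0864.

0.0864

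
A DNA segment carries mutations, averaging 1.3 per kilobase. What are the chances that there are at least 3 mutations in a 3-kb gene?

Over the interval, μ = 1.3 × 3 = 3.9 (a 3-kb gene = 3 kilobases).
P(N ≥ 3) = 1 − P(N ≤ 2) = 1 − Σ_{j=0}^{2} e^(−μ) μ^j/j! ≈ 0.7469.

0.7469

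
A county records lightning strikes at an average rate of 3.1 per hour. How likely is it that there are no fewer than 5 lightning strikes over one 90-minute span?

0.4961

Over the interval, μ = 3.1 × 1.5 = 4.65 (a 90-minute span = 1.5 hours).
P(N ≥ 5) = 1 − P(N ≤ 4) = 1 − Σ_{j=0}^{4} e^(−μ) μ^j/j! ≈ 0.4961.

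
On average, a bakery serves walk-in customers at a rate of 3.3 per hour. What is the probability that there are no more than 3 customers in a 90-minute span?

Over the interval, μ = 3.3 × 1.5 = 4.95 (a 90-minute span = 1.5 hours).
P(N ≤ 3) = Σ_{j=0}^{3} e^(−μ) μ^j/j! ≈ 0.2721.

0.2721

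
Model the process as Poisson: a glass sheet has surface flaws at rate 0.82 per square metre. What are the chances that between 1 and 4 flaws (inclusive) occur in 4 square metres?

Over the interval, μ = 0.82 × 4 = 3.28 (4 square metres).
P(1 ≤ N ≤ 4) = Σ_{j=1}^{4} e^(−3.28) · 3.28^j/j! ≈ 0.7286.

0.7286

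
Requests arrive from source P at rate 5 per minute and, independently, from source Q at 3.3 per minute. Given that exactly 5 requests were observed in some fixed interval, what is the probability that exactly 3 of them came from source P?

Given the total, each event is independently from source P with probability p = λ_P/(λ_P+λ_Q) = 5/8.3 ≈ 0.6024.
So K ~ Binomial(5, 5/8.3): P(K = 3) = C(5,3) · (5/8.3)^3 · (3.3/8.3)^2 ≈ 0.3456.

0.3456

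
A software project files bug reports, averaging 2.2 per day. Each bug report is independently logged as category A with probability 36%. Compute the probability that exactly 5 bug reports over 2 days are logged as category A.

Thinning: the bug reports that are logged as category A themselves form a Poisson process with rate 0.36 × 2.2 = 0.792 per day.
Over the interval, μ = 0.792 × 2 = 1.584 (2 days).
P(N = 5) = e^(−1.584) · 1.584^5/5! ≈ 0.0170.

0.0170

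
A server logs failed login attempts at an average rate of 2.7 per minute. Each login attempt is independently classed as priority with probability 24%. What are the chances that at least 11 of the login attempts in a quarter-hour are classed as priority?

Thinning: the login attempts that are classed as priority themselves form a Poisson process with rate 0.24 × 2.7 = 0.648 per minute.
Over the interval, μ = 0.648 × 15 = 9.72 (a quarter-hour = 15 minutes).
P(N ≥ 11) = 1 − P(N ≤ 10) ≈ 0.3820.

0.3820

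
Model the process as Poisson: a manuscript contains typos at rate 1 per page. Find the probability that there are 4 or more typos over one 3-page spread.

0.3528

Over the interval, μ = 1 × 3 = 3 (a 3-page spread = 3 pages).
P(N ≥ 4) = 1 − P(N ≤ 3) = 1 − Σ_{j=0}^{3} e^(−μ) μ^j/j! ≈ 0.3528.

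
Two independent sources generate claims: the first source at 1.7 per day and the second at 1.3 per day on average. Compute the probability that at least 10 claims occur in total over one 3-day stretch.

0.4126

Independent Poisson processes superpose: combined rate λ = 1.7 + 1.3 = 3 per day.
Over the interval, μ = 3 × 3 = 9 (a 3-day stretch = 3 days).
P(N ≥ 10) = 1 − P(N ≤ 9) ≈ 0.4126.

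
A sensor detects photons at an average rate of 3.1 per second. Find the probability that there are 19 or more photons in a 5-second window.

Over the interval, μ = 3.1 × 5 = 15.5 (a 5-second window = 5 seconds).
P(N ≥ 19) = 1 − P(N ≤ 18) = 1 − Σ_{j=0}^{18} e^(−μ) μ^j/j! ≈ 0.2175.

0.2175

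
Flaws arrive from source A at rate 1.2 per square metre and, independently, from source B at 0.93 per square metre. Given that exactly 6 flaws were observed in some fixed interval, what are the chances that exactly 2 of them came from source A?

0.1730

Given the total, each event is independently from source A with probability p = λ_A/(λ_A+λ_B) = 1.2/2.13 ≈ 0.5634.
So K ~ Binomial(6, 1.2/2.13): P(K = 2) = C(6,2) · (1.2/2.13)^2 · (0.93/2.13)^4 ≈ 0.1730.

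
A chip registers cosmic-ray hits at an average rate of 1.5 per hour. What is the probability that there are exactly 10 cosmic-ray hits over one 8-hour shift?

Over the interval, μ = 1.5 × 8 = 12 (an 8-hour shift = 8 hours).
P(N = 10) = e^(−μ) μ^10/10! = e^(−12) · 12^10/3628800 ≈ 0.1048.

0.1048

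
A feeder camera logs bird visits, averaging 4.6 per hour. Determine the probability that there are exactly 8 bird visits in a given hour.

With mean μ = 4.6 per hour,
P(N = 8) = e^(−μ) μ^8/8! = e^(−4.6) · 4.6^8/40320 ≈ 0.0500.

0.0500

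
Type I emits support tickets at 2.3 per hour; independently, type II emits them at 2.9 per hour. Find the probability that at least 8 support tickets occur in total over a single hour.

Independent Poisson processes superpose: combined rate λ = 2.3 + 2.9 = 5.2 per hour.
So μ = 5.2.
P(N ≥ 8) = 1 − P(N ≤ 7) ≈ 0.1551.

0.1551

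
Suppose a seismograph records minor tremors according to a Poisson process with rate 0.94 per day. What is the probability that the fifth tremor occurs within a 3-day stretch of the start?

0.1555

Over the interval, μ = 0.94 × 3 = 2.82 (a 3-day stretch = 3 days).
The fifth arrival falls in the interval iff at least 5 events occur there: P(S_5 ≤ t) = P(N ≥ 5) = 1 − P(N ≤ 4) ≈ 0.1555.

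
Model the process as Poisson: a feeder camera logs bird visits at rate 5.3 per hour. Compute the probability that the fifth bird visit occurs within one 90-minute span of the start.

Over the interval, μ = 5.3 × 1.5 = 7.95 (a 90-minute span = 1.5 hours).
The fifth arrival falls in the interval iff at least 5 events occur there: P(S_5 ≤ t) = P(N ≥ 5) = 1 − P(N ≤ 4) ≈ 0.8975.

0.8975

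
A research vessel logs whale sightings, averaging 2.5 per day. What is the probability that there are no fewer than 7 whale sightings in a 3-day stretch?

Over the interval, μ = 2.5 × 3 = 7.5 (a 3-day stretch = 3 days).
P(N ≥ 7) = 1 − P(N ≤ 6) = 1 − Σ_{j=0}^{6} e^(−μ) μ^j/j! ≈ 0.6218.

0.6218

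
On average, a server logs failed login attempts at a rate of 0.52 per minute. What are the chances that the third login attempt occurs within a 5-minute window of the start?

0.4816

Over the interval, μ = 0.52 × 5 = 2.6 (a 5-minute window = 5 minutes).
The third arrival falls in the interval iff at least 3 events occur there: P(S_3 ≤ t) = P(N ≥ 3) = 1 − P(N ≤ 2) ≈ 0.4816.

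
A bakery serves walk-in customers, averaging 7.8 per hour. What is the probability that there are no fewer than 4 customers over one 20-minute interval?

Over the interval, μ = 7.8 × 1/3 = 2.6 (a 20-minute interval = 1/3 hours).
P(N ≥ 4) = 1 − P(N ≤ 3) = 1 − Σ_{j=0}^{3} e^(−μ) μ^j/j! ≈ 0.2640.

0.2640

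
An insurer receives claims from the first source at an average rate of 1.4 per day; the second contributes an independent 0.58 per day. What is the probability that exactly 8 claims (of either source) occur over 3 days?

0.1012

Independent Poisson processes superpose: combined rate λ = 1.4 + 0.58 = 1.98 per day.
Over the interval, μ = 1.98 × 3 = 5.94 (3 days).
P(N = 8) = e^(−5.94) · 5.94^8/8! ≈ 0.1012.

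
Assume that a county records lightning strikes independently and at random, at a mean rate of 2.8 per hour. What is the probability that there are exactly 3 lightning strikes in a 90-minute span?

0.1852

Over the interval, μ = 2.8 × 1.5 = 4.2 (a 90-minute span = 1.5 hours).
P(N = 3) = e^(−μ) μ^3/3! = e^(−4.2) · 4.2^3/6 ≈ 0.1852.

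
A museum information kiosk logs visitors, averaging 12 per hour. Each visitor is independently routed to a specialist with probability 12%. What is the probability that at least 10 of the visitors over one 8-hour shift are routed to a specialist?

Thinning: the visitors that are routed to a specialist themselves form a Poisson process with rate 0.12 × 12 = 1.44 per hour.
Over the interval, μ = 1.44 × 8 = 11.52 (an 8-hour shift = 8 hours).
P(N ≥ 10) = 1 − P(N ≤ 9) ≈ 0.7132.

0.7132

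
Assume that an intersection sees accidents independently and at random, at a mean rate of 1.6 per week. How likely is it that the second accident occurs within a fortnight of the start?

0.8288

Over the interval, μ = 1.6 × 2 = 3.2 (a fortnight = 2 weeks).
The second arrival falls in the interval iff at least 2 events occur there: P(S_2 ≤ t) = P(N ≥ 2) = 1 − P(N ≤ 1) ≈ 0.8288.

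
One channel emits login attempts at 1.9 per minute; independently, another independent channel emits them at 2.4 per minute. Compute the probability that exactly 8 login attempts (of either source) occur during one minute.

0.0393

Independent Poisson processes superpose: combined rate λ = 1.9 + 2.4 = 4.3 per minute.
So μ = 4.3.
P(N = 8) = e^(−4.3) · 4.3^8/8! ≈ 0.0393.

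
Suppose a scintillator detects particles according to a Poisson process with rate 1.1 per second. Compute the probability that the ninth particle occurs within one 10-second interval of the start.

Over the interval, μ = 1.1 × 10 = 11 (a 10-second interval = 10 seconds).
The ninth arrival falls in the interval iff at least 9 events occur there: P(S_9 ≤ t) = P(N ≥ 9) = 1 − P(N ≤ 8) ≈ 0.7680.

0.7680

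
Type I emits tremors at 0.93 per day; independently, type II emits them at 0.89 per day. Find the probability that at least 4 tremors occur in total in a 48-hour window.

0.4933

Independent Poisson processes superpose: combined rate λ = 0.93 + 0.89 = 1.82 per day.
Over the interval, μ = 1.82 × 2 = 3.64 (a 48-hour window = 2 days).
P(N ≥ 4) = 1 − P(N ≤ 3) ≈ 0.4933.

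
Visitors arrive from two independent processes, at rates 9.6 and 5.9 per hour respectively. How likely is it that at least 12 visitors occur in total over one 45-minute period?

Independent Poisson processes superpose: combined rate λ = 9.6 + 5.9 = 15.5 per hour.
Over the interval, μ = 15.5 × 0.75 = 11.625 (a 45-minute period = 0.75 hours).
P(N ≥ 12) = 1 − P(N ≤ 11) ≈ 0.4949.

0.4949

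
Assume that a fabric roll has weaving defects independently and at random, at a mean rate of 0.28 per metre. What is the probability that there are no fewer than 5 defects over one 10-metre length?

0.1523

Over the interval, μ = 0.28 × 10 = 2.8 (a 10-metre length = 10 metres).
P(N ≥ 5) = 1 − P(N ≤ 4) = 1 − Σ_{j=0}^{4} e^(−μ) μ^j/j! ≈ 0.1523.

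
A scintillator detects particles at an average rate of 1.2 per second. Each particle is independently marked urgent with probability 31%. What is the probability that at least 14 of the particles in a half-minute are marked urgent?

0.2337

Thinning: the particles that are marked urgent themselves form a Poisson process with rate 0.31 × 1.2 = 0.372 per second.
Over the interval, μ = 0.372 × 30 = 11.16 (a half-minute = 30 seconds).
P(N ≥ 14) = 1 − P(N ≤ 13) ≈ 0.2337.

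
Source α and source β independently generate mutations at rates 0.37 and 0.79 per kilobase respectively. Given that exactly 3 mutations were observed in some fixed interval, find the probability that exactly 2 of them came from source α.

0.2079

Given the total, each event is independently from source α with probability p = λ_α/(λ_α+λ_β) = 0.37/1.16 ≈ 0.3190.
So K ~ Binomial(3, 0.37/1.16): P(K = 2) = C(3,2) · (0.37/1.16)^2 · (0.79/1.16)^1 ≈ 0.2079.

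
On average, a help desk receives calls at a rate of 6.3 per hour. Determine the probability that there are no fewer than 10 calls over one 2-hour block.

0.8061

Over the interval, μ = 6.3 × 2 = 12.6 (a 2-hour block = 2 hours).
P(N ≥ 10) = 1 − P(N ≤ 9) = 1 − Σ_{j=0}^{9} e^(−μ) μ^j/j! ≈ 0.8061.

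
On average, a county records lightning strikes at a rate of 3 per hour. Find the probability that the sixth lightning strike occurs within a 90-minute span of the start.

0.2971

Over the interval, μ = 3 × 1.5 = 4.5 (a 90-minute span = 1.5 hours).
The sixth arrival falls in the interval iff at least 6 events occur there: P(S_6 ≤ t) = P(N ≥ 6) = 1 − P(N ≤ 5) ≈ 0.2971.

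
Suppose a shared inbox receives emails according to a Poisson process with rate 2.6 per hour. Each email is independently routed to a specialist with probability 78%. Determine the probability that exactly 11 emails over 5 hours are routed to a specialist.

Thinning: the emails that are routed to a specialist themselves form a Poisson process with rate 0.78 × 2.6 = 2.028 per hour.
Over the interval, μ = 2.028 × 5 = 10.14 (5 hours).
P(N = 11) = e^(−10.14) · 10.14^11/11! ≈ 0.1152.

0.1152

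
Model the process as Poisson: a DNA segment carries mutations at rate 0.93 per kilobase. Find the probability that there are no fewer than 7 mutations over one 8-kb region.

0.6136

Over the interval, μ = 0.93 × 8 = 7.44 (an 8-kb region = 8 kilobases).
P(N ≥ 7) = 1 − P(N ≤ 6) = 1 − Σ_{j=0}^{6} e^(−μ) μ^j/j! ≈ 0.6136.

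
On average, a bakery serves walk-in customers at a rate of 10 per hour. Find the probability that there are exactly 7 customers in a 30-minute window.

0.1044

Over the interval, μ = 10 × 0.5 = 5 (a 30-minute window = 0.5 hours).
P(N = 7) = e^(−μ) μ^7/7! = e^(−5) · 5^7/5040 ≈ 0.1044.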